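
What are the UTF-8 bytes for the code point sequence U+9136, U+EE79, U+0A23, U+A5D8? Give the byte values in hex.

E9 84 B6 EE B9 B9 E0 A8 A3 EA 97 98

U+9136: 3-byte form → E9 84 B6.
U+EE79: 3-byte form → EE B9 B9.
U+0A23: 3-byte form → E0 A8 A3.
U+A5D8: 3-byte form → EA 97 98.
Concatenated (12 bytes): E9 84 B6 EE B9 B9 E0 A8 A3 EA 97 98.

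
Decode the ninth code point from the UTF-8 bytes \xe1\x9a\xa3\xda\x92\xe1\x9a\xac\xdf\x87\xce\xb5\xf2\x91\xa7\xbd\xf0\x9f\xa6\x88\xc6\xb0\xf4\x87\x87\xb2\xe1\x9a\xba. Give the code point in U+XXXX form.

U+1071F2

Offset 0: leading byte 0xE1 = 11100001 → 3-byte char #1 = E1 9A A3.
Offset 3: leading byte 0xDA = 11011010 → 2-byte char #2 = DA 92.
Offset 5: leading byte 0xE1 = 11100001 → 3-byte char #3 = E1 9A AC.
Offset 8: leading byte 0xDF = 11011111 → 2-byte char #4 = DF 87.
Offset 10: leading byte 0xCE = 11001110 → 2-byte char #5 = CE B5.
Offset 12: leading byte 0xF2 = 11110010 → 4-byte char #6 = F2 91 A7 BD.
Offset 16: leading byte 0xF0 = 11110000 → 4-byte char #7 = F0 9F A6 88.
Offset 20: leading byte 0xC6 = 11000110 → 2-byte char #8 = C6 B0.
Offset 22: leading byte 0xF4 = 11110100 → 4-byte char #9 = F4 87 87 B2.
Leading byte 0xF4 = 11110100 matches 11110xxx → 4-byte sequence.
Byte 1: 0xF4 = 11110100, payload 100 (3 bits).
Byte 2: 0x87 = 10000111 (10xxxxxx ✓), payload 000111.
Byte 3: 0x87 = 10000111 (10xxxxxx ✓), payload 000111.
Byte 4: 0xB2 = 10110010 (10xxxxxx ✓), payload 110010.
Concatenate: 100000111000111110010 = 0x1071F2 (21 bits → U+1071F2).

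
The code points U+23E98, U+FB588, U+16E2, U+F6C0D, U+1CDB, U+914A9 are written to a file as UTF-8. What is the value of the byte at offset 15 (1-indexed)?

0x8D

1-indexed offset 15 is 0-indexed offset 14.
U+23E98 → 4-byte form F0 A3 BA 98 at offsets 0–3.
U+FB588 → 4-byte form F3 BB 96 88 at offsets 4–7.
U+16E2 → 3-byte form E1 9B A2 at offsets 8–10.
U+F6C0D → 4-byte form F3 B6 B0 8D at offsets 11–14.
Offset 14 falls in char 4's range; it's byte 4 of F3 B6 B0 8D = 0x8D.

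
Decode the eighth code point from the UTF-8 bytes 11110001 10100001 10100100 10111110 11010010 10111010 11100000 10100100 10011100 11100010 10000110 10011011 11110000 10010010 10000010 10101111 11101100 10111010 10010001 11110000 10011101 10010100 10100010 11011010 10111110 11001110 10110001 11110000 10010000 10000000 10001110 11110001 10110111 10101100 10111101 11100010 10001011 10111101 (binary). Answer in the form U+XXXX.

U+06BE

Offset 0: leading byte 0xF1 = 11110001 → 4-byte char #1 = F1 A1 A4 BE.
Offset 4: leading byte 0xD2 = 11010010 → 2-byte char #2 = D2 BA.
Offset 6: leading byte 0xE0 = 11100000 → 3-byte char #3 = E0 A4 9C.
Offset 9: leading byte 0xE2 = 11100010 → 3-byte char #4 = E2 86 9B.
Offset 12: leading byte 0xF0 = 11110000 → 4-byte char #5 = F0 92 82 AF.
Offset 16: leading byte 0xEC = 11101100 → 3-byte char #6 = EC BA 91.
Offset 19: leading byte 0xF0 = 11110000 → 4-byte char #7 = F0 9D 94 A2.
Offset 23: leading byte 0xDA = 11011010 → 2-byte char #8 = DA BE.
Leading byte 0xDA = 11011010 matches 110xxxxx → 2-byte sequence.
Byte 1: 0xDA = 11011010, payload 11010 (5 bits).
Byte 2: 0xBE = 10111110 (10xxxxxx ✓), payload 111110.
Concatenate: 11010111110 = 0x6BE (11 bits → U+06BE).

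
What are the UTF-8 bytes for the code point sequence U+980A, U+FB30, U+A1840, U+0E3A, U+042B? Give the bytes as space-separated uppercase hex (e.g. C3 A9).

E9 A0 8A EF AC B0 F2 A1 A1 80 E0 B8 BA D0 AB

U+980A: 3-byte form → E9 A0 8A.
U+FB30: 3-byte form → EF AC B0.
U+A1840: 4-byte form → F2 A1 A1 80.
U+0E3A: 3-byte form → E0 B8 BA.
U+042B: 2-byte form → D0 AB.
Concatenated (15 bytes): E9 A0 8A EF AC B0 F2 A1 A1 80 E0 B8 BA D0 AB.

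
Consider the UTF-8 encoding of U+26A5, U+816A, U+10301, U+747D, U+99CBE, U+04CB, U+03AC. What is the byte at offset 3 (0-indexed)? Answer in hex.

0xE8

U+26A5 → 3-byte form E2 9A A5 at offsets 0–2.
U+816A → 3-byte form E8 85 AA at offsets 3–5.
Offset 3 falls in char 2's range; it's byte 1 of E8 85 AA = 0xE8.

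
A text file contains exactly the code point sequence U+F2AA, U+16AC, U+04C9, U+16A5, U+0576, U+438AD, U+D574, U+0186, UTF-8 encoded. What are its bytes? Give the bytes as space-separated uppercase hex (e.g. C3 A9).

EF 8A AA E1 9A AC D3 89 E1 9A A5 D5 B6 F1 83 A2 AD ED 95 B4 C6 86

U+F2AA: 3-byte form → EF 8A AA.
U+16AC: 3-byte form → E1 9A AC.
U+04C9: 2-byte form → D3 89.
U+16A5: 3-byte form → E1 9A A5.
U+0576: 2-byte form → D5 B6.
U+438AD: 4-byte form → F1 83 A2 AD.
U+D574: 3-byte form → ED 95 B4.
U+0186: 2-byte form → C6 86.
Concatenated (22 bytes): EF 8A AA E1 9A AC D3 89 E1 9A A5 D5 B6 F1 83 A2 AD ED 95 B4 C6 86.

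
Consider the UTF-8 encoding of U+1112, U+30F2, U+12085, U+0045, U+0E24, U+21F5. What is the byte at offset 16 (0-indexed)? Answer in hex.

0xB5

U+1112 → 3-byte form E1 84 92 at offsets 0–2.
U+30F2 → 3-byte form E3 83 B2 at offsets 3–5.
U+12085 → 4-byte form F0 92 82 85 at offsets 6–9.
U+0045 → 1-byte form 45 at offsets 10–10.
U+0E24 → 3-byte form E0 B8 A4 at offsets 11–13.
U+21F5 → 3-byte form E2 87 B5 at offsets 14–16.
Offset 16 falls in char 6's range; it's byte 3 of E2 87 B5 = 0xB5.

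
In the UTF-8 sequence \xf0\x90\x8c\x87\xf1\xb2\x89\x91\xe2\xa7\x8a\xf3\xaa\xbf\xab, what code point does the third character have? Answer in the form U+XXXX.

Offset 0: leading byte 0xF0 = 11110000 → 4-byte char #1 = F0 90 8C 87.
Offset 4: leading byte 0xF1 = 11110001 → 4-byte char #2 = F1 B2 89 91.
Offset 8: leading byte 0xE2 = 11100010 → 3-byte char #3 = E2 A7 8A.
Leading byte 0xE2 = 11100010 matches 1110xxxx → 3-byte sequence.
Byte 1: 0xE2 = 11100010, payload 0010 (4 bits).
Byte 2: 0xA7 = 10100111 (10xxxxxx ✓), payload 100111.
Byte 3: 0x8A = 10001010 (10xxxxxx ✓), payload 001010.
Concatenate: 0010100111001010 = 0x29CA (16 bits → U+29CA).

U+29CA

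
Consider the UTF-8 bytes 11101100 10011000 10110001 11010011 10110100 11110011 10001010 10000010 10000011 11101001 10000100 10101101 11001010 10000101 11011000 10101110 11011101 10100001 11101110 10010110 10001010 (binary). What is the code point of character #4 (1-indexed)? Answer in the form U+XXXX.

Offset 0: leading byte 0xEC = 11101100 → 3-byte char #1 = EC 98 B1.
Offset 3: leading byte 0xD3 = 11010011 → 2-byte char #2 = D3 B4.
Offset 5: leading byte 0xF3 = 11110011 → 4-byte char #3 = F3 8A 82 83.
Offset 9: leading byte 0xE9 = 11101001 → 3-byte char #4 = E9 84 AD.
Leading byte 0xE9 = 11101001 matches 1110xxxx → 3-byte sequence.
Byte 1: 0xE9 = 11101001, payload 1001 (4 bits).
Byte 2: 0x84 = 10000100 (10xxxxxx ✓), payload 000100.
Byte 3: 0xAD = 10101101 (10xxxxxx ✓), payload 101101.
Concatenate: 1001000100101101 = 0x912D (16 bits → U+912D).

U+912D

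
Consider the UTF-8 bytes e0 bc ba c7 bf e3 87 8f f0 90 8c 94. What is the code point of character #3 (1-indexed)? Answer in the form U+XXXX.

U+31CF

Offset 0: leading byte 0xE0 = 11100000 → 3-byte char #1 = E0 BC BA.
Offset 3: leading byte 0xC7 = 11000111 → 2-byte char #2 = C7 BF.
Offset 5: leading byte 0xE3 = 11100011 → 3-byte char #3 = E3 87 8F.
Leading byte 0xE3 = 11100011 matches 1110xxxx → 3-byte sequence.
Byte 1: 0xE3 = 11100011, payload 0011 (4 bits).
Byte 2: 0x87 = 10000111 (10xxxxxx ✓), payload 000111.
Byte 3: 0x8F = 10001111 (10xxxxxx ✓), payload 001111.
Concatenate: 0011000111001111 = 0x31CF (16 bits → U+31CF).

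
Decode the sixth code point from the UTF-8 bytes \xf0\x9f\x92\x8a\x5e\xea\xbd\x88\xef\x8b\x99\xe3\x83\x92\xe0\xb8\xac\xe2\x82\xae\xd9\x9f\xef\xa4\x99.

Offset 0: leading byte 0xF0 = 11110000 → 4-byte char #1 = F0 9F 92 8A.
Offset 4: leading byte 0x5E = 01011110 → 1-byte char #2 = 5E.
Offset 5: leading byte 0xEA = 11101010 → 3-byte char #3 = EA BD 88.
Offset 8: leading byte 0xEF = 11101111 → 3-byte char #4 = EF 8B 99.
Offset 11: leading byte 0xE3 = 11100011 → 3-byte char #5 = E3 83 92.
Offset 14: leading byte 0xE0 = 11100000 → 3-byte char #6 = E0 B8 AC.
Leading byte 0xE0 = 11100000 matches 1110xxxx → 3-byte sequence.
Byte 1: 0xE0 = 11100000, payload 0000 (4 bits).
Byte 2: 0xB8 = 10111000 (10xxxxxx ✓), payload 111000.
Byte 3: 0xAC = 10101100 (10xxxxxx ✓), payload 101100.
Concatenate: 0000111000101100 = 0xE2C (16 bits → U+0E2C).

U+0E2C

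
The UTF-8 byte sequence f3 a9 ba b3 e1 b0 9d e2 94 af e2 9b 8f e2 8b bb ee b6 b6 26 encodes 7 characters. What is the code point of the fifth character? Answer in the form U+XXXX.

U+22FB

Offset 0: leading byte 0xF3 = 11110011 → 4-byte char #1 = F3 A9 BA B3.
Offset 4: leading byte 0xE1 = 11100001 → 3-byte char #2 = E1 B0 9D.
Offset 7: leading byte 0xE2 = 11100010 → 3-byte char #3 = E2 94 AF.
Offset 10: leading byte 0xE2 = 11100010 → 3-byte char #4 = E2 9B 8F.
Offset 13: leading byte 0xE2 = 11100010 → 3-byte char #5 = E2 8B BB.
Leading byte 0xE2 = 11100010 matches 1110xxxx → 3-byte sequence.
Byte 1: 0xE2 = 11100010, payload 0010 (4 bits).
Byte 2: 0x8B = 10001011 (10xxxxxx ✓), payload 001011.
Byte 3: 0xBB = 10111011 (10xxxxxx ✓), payload 111011.
Concatenate: 0010001011111011 = 0x22FB (16 bits → U+22FB).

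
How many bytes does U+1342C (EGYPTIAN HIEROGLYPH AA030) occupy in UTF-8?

4

U+1342C = 0x1342C. UTF-8 uses 1 byte below 0x80, 2 below 0x800, 3 below 0x10000, 4 up to 0x10FFFF. 0x1342C is in U+10000–U+10FFFF → 4 bytes.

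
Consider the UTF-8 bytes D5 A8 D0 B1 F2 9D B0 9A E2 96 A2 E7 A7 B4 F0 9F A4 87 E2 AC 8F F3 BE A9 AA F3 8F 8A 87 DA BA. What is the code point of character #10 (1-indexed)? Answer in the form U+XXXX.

Offset 0: leading byte 0xD5 = 11010101 → 2-byte char #1 = D5 A8.
Offset 2: leading byte 0xD0 = 11010000 → 2-byte char #2 = D0 B1.
Offset 4: leading byte 0xF2 = 11110010 → 4-byte char #3 = F2 9D B0 9A.
Offset 8: leading byte 0xE2 = 11100010 → 3-byte char #4 = E2 96 A2.
Offset 11: leading byte 0xE7 = 11100111 → 3-byte char #5 = E7 A7 B4.
Offset 14: leading byte 0xF0 = 11110000 → 4-byte char #6 = F0 9F A4 87.
Offset 18: leading byte 0xE2 = 11100010 → 3-byte char #7 = E2 AC 8F.
Offset 21: leading byte 0xF3 = 11110011 → 4-byte char #8 = F3 BE A9 AA.
Offset 25: leading byte 0xF3 = 11110011 → 4-byte char #9 = F3 8F 8A 87.
Offset 29: leading byte 0xDA = 11011010 → 2-byte char #10 = DA BA.
Leading byte 0xDA = 11011010 matches 110xxxxx → 2-byte sequence.
Byte 1: 0xDA = 11011010, payload 11010 (5 bits).
Byte 2: 0xBA = 10111010 (10xxxxxx ✓), payload 111010.
Concatenate: 11010111010 = 0x6BA (11 bits → U+06BA).

U+06BA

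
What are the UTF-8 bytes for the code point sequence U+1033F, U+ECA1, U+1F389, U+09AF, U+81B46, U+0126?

F0 90 8C BF EE B2 A1 F0 9F 8E 89 E0 A6 AF F2 81 AD 86 C4 A6

U+1033F: 4-byte form → F0 90 8C BF.
U+ECA1: 3-byte form → EE B2 A1.
U+1F389: 4-byte form → F0 9F 8E 89.
U+09AF: 3-byte form → E0 A6 AF.
U+81B46: 4-byte form → F2 81 AD 86.
U+0126: 2-byte form → C4 A6.
Concatenated (20 bytes): F0 90 8C BF EE B2 A1 F0 9F 8E 89 E0 A6 AF F2 81 AD 86 C4 A6.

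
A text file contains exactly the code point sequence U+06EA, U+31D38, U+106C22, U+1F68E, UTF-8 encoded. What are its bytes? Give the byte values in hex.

DB AA F0 B1 B4 B8 F4 86 B0 A2 F0 9F 9A 8E

U+06EA: 2-byte form → DB AA.
U+31D38: 4-byte form → F0 B1 B4 B8.
U+106C22: 4-byte form → F4 86 B0 A2.
U+1F68E: 4-byte form → F0 9F 9A 8E.
Concatenated (14 bytes): DB AA F0 B1 B4 B8 F4 86 B0 A2 F0 9F 9A 8E.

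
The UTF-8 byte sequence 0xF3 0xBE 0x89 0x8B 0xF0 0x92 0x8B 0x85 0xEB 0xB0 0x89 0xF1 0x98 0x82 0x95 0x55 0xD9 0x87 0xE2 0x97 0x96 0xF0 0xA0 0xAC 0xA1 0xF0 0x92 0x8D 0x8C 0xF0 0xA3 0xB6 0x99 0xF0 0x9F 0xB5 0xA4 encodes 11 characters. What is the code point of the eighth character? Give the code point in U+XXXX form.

Offset 0: leading byte 0xF3 = 11110011 → 4-byte char #1 = F3 BE 89 8B.
Offset 4: leading byte 0xF0 = 11110000 → 4-byte char #2 = F0 92 8B 85.
Offset 8: leading byte 0xEB = 11101011 → 3-byte char #3 = EB B0 89.
Offset 11: leading byte 0xF1 = 11110001 → 4-byte char #4 = F1 98 82 95.
Offset 15: leading byte 0x55 = 01010101 → 1-byte char #5 = 55.
Offset 16: leading byte 0xD9 = 11011001 → 2-byte char #6 = D9 87.
Offset 18: leading byte 0xE2 = 11100010 → 3-byte char #7 = E2 97 96.
Offset 21: leading byte 0xF0 = 11110000 → 4-byte char #8 = F0 A0 AC A1.
Leading byte 0xF0 = 11110000 matches 11110xxx → 4-byte sequence.
Byte 1: 0xF0 = 11110000, payload 000 (3 bits).
Byte 2: 0xA0 = 10100000 (10xxxxxx ✓), payload 100000.
Byte 3: 0xAC = 10101100 (10xxxxxx ✓), payload 101100.
Byte 4: 0xA1 = 10100001 (10xxxxxx ✓), payload 100001.
Concatenate: 000100000101100100001 = 0x20B21 (21 bits → U+20B21).

U+20B21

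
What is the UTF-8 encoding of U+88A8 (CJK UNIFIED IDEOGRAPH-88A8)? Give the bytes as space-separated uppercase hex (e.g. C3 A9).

U+88A8 = 0x88A8 = 34984 decimal. In range U+0800–U+FFFF → 3-byte form: 1110xxxx 10xxxxxx 10xxxxxx.
Binary (16 bits): 1000100010101000.
Split 4+6+6: 1000 | 100010 | 101000.
Byte 1: 11101000 = 0xE8.
Byte 2: 10100010 = 0xA2.
Byte 3: 10101000 = 0xA8.

E8 A2 A8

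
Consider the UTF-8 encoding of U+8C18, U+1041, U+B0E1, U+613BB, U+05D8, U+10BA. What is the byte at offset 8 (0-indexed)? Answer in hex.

U+8C18 → 3-byte form E8 B0 98 at offsets 0–2.
U+1041 → 3-byte form E1 81 81 at offsets 3–5.
U+B0E1 → 3-byte form EB 83 A1 at offsets 6–8.
Offset 8 falls in char 3's range; it's byte 3 of EB 83 A1 = 0xA1.

0xA1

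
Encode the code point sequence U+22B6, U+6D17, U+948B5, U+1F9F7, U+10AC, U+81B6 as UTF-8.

U+22B6: 3-byte form → E2 8A B6.
U+6D17: 3-byte form → E6 B4 97.
U+948B5: 4-byte form → F2 94 A2 B5.
U+1F9F7: 4-byte form → F0 9F A7 B7.
U+10AC: 3-byte form → E1 82 AC.
U+81B6: 3-byte form → E8 86 B6.
Concatenated (20 bytes): E2 8A B6 E6 B4 97 F2 94 A2 B5 F0 9F A7 B7 E1 82 AC E8 86 B6.

E2 8A B6 E6 B4 97 F2 94 A2 B5 F0 9F A7 B7 E1 82 AC E8 86 B6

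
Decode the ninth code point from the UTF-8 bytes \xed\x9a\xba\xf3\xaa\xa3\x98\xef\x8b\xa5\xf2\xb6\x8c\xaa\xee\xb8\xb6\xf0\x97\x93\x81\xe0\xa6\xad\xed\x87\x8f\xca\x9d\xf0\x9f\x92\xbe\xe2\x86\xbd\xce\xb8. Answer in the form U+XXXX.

Offset 0: leading byte 0xED = 11101101 → 3-byte char #1 = ED 9A BA.
Offset 3: leading byte 0xF3 = 11110011 → 4-byte char #2 = F3 AA A3 98.
Offset 7: leading byte 0xEF = 11101111 → 3-byte char #3 = EF 8B A5.
Offset 10: leading byte 0xF2 = 11110010 → 4-byte char #4 = F2 B6 8C AA.
Offset 14: leading byte 0xEE = 11101110 → 3-byte char #5 = EE B8 B6.
Offset 17: leading byte 0xF0 = 11110000 → 4-byte char #6 = F0 97 93 81.
Offset 21: leading byte 0xE0 = 11100000 → 3-byte char #7 = E0 A6 AD.
Offset 24: leading byte 0xED = 11101101 → 3-byte char #8 = ED 87 8F.
Offset 27: leading byte 0xCA = 11001010 → 2-byte char #9 = CA 9D.
Leading byte 0xCA = 11001010 matches 110xxxxx → 2-byte sequence.
Byte 1: 0xCA = 11001010, payload 01010 (5 bits).
Byte 2: 0x9D = 10011101 (10xxxxxx ✓), payload 011101.
Concatenate: 01010011101 = 0x29D (11 bits → U+029D).

U+029D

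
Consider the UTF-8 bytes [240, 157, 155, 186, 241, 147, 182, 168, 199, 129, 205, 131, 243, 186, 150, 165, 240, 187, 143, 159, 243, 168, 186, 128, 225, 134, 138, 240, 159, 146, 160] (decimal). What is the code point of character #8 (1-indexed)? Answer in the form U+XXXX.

U+118A

Offset 0: leading byte 0xF0 = 11110000 → 4-byte char #1 = F0 9D 9B BA.
Offset 4: leading byte 0xF1 = 11110001 → 4-byte char #2 = F1 93 B6 A8.
Offset 8: leading byte 0xC7 = 11000111 → 2-byte char #3 = C7 81.
Offset 10: leading byte 0xCD = 11001101 → 2-byte char #4 = CD 83.
Offset 12: leading byte 0xF3 = 11110011 → 4-byte char #5 = F3 BA 96 A5.
Offset 16: leading byte 0xF0 = 11110000 → 4-byte char #6 = F0 BB 8F 9F.
Offset 20: leading byte 0xF3 = 11110011 → 4-byte char #7 = F3 A8 BA 80.
Offset 24: leading byte 0xE1 = 11100001 → 3-byte char #8 = E1 86 8A.
Leading byte 0xE1 = 11100001 matches 1110xxxx → 3-byte sequence.
Byte 1: 0xE1 = 11100001, payload 0001 (4 bits).
Byte 2: 0x86 = 10000110 (10xxxxxx ✓), payload 000110.
Byte 3: 0x8A = 10001010 (10xxxxxx ✓), payload 001010.
Concatenate: 0001000110001010 = 0x118A (16 bits → U+118A).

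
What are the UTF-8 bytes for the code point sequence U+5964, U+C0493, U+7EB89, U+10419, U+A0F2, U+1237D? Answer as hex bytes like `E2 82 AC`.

E5 A5 A4 F3 80 92 93 F1 BE AE 89 F0 90 90 99 EA 83 B2 F0 92 8D BD

U+5964: 3-byte form → E5 A5 A4.
U+C0493: 4-byte form → F3 80 92 93.
U+7EB89: 4-byte form → F1 BE AE 89.
U+10419: 4-byte form → F0 90 90 99.
U+A0F2: 3-byte form → EA 83 B2.
U+1237D: 4-byte form → F0 92 8D BD.
Concatenated (22 bytes): E5 A5 A4 F3 80 92 93 F1 BE AE 89 F0 90 90 99 EA 83 B2 F0 92 8D BD.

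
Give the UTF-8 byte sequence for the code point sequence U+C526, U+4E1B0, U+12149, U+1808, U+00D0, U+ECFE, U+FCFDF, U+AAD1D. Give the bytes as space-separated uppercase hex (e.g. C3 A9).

U+C526: 3-byte form → EC 94 A6.
U+4E1B0: 4-byte form → F1 8E 86 B0.
U+12149: 4-byte form → F0 92 85 89.
U+1808: 3-byte form → E1 A0 88.
U+00D0: 2-byte form → C3 90.
U+ECFE: 3-byte form → EE B3 BE.
U+FCFDF: 4-byte form → F3 BC BF 9F.
U+AAD1D: 4-byte form → F2 AA B4 9D.
Concatenated (27 bytes): EC 94 A6 F1 8E 86 B0 F0 92 85 89 E1 A0 88 C3 90 EE B3 BE F3 BC BF 9F F2 AA B4 9D.

EC 94 A6 F1 8E 86 B0 F0 92 85 89 E1 A0 88 C3 90 EE B3 BE F3 BC BF 9F F2 AA B4 9D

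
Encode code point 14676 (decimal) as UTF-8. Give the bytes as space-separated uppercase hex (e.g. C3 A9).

U+3954 = 0x3954 = 14676 decimal. In range U+0800–U+FFFF → 3-byte form: 1110xxxx 10xxxxxx 10xxxxxx.
Binary (16 bits): 0011100101010100.
Split 4+6+6: 0011 | 100101 | 010100.
Byte 1: 11100011 = 0xE3.
Byte 2: 10100101 = 0xA5.
Byte 3: 10010100 = 0x94.

E3 A5 94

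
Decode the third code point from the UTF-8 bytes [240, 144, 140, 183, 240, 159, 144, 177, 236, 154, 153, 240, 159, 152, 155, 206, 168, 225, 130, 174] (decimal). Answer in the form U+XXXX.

Offset 0: leading byte 0xF0 = 11110000 → 4-byte char #1 = F0 90 8C B7.
Offset 4: leading byte 0xF0 = 11110000 → 4-byte char #2 = F0 9F 90 B1.
Offset 8: leading byte 0xEC = 11101100 → 3-byte char #3 = EC 9A 99.
Leading byte 0xEC = 11101100 matches 1110xxxx → 3-byte sequence.
Byte 1: 0xEC = 11101100, payload 1100 (4 bits).
Byte 2: 0x9A = 10011010 (10xxxxxx ✓), payload 011010.
Byte 3: 0x99 = 10011001 (10xxxxxx ✓), payload 011001.
Concatenate: 1100011010011001 = 0xC699 (16 bits → U+C699).

U+C699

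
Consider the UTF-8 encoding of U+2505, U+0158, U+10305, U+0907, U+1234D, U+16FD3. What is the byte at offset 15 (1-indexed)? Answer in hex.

1-indexed offset 15 is 0-indexed offset 14.
U+2505 → 3-byte form E2 94 85 at offsets 0–2.
U+0158 → 2-byte form C5 98 at offsets 3–4.
U+10305 → 4-byte form F0 90 8C 85 at offsets 5–8.
U+0907 → 3-byte form E0 A4 87 at offsets 9–11.
U+1234D → 4-byte form F0 92 8D 8D at offsets 12–15.
Offset 14 falls in char 5's range; it's byte 3 of F0 92 8D 8D = 0x8D.

0x8D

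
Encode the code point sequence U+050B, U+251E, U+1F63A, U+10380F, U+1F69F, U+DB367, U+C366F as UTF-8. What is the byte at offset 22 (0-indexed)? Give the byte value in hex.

U+050B → 2-byte form D4 8B at offsets 0–1.
U+251E → 3-byte form E2 94 9E at offsets 2–4.
U+1F63A → 4-byte form F0 9F 98 BA at offsets 5–8.
U+10380F → 4-byte form F4 83 A0 8F at offsets 9–12.
U+1F69F → 4-byte form F0 9F 9A 9F at offsets 13–16.
U+DB367 → 4-byte form F3 9B 8D A7 at offsets 17–20.
U+C366F → 4-byte form F3 83 99 AF at offsets 21–24.
Offset 22 falls in char 7's range; it's byte 2 of F3 83 99 AF = 0x83.

0x83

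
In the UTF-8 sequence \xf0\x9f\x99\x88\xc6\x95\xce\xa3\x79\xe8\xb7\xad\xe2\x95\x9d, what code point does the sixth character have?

U+255D

Offset 0: leading byte 0xF0 = 11110000 → 4-byte char #1 = F0 9F 99 88.
Offset 4: leading byte 0xC6 = 11000110 → 2-byte char #2 = C6 95.
Offset 6: leading byte 0xCE = 11001110 → 2-byte char #3 = CE A3.
Offset 8: leading byte 0x79 = 01111001 → 1-byte char #4 = 79.
Offset 9: leading byte 0xE8 = 11101000 → 3-byte char #5 = E8 B7 AD.
Offset 12: leading byte 0xE2 = 11100010 → 3-byte char #6 = E2 95 9D.
Leading byte 0xE2 = 11100010 matches 1110xxxx → 3-byte sequence.
Byte 1: 0xE2 = 11100010, payload 0010 (4 bits).
Byte 2: 0x95 = 10010101 (10xxxxxx ✓), payload 010101.
Byte 3: 0x9D = 10011101 (10xxxxxx ✓), payload 011101.
Concatenate: 0010010101011101 = 0x255D (16 bits → U+255D).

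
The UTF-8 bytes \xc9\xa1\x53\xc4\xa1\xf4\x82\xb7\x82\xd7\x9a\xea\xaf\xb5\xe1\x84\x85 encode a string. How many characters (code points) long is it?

Byte at offset 0: 0xC9 = 11001001 → 2-byte char (#1). Advance 2.
Byte at offset 2: 0x53 = 01010011 → 1-byte char (#2). Advance 1.
Byte at offset 3: 0xC4 = 11000100 → 2-byte char (#3). Advance 2.
Byte at offset 5: 0xF4 = 11110100 → 4-byte char (#4). Advance 4.
Byte at offset 9: 0xD7 = 11010111 → 2-byte char (#5). Advance 2.
Byte at offset 11: 0xEA = 11101010 → 3-byte char (#6). Advance 3.
Byte at offset 14: 0xE1 = 11100001 → 3-byte char (#7). Advance 3.
Reached end at offset 17 after 7 code points.

7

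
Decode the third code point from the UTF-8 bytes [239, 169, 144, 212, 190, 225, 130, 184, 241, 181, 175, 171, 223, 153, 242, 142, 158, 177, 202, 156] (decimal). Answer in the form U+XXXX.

Offset 0: leading byte 0xEF = 11101111 → 3-byte char #1 = EF A9 90.
Offset 3: leading byte 0xD4 = 11010100 → 2-byte char #2 = D4 BE.
Offset 5: leading byte 0xE1 = 11100001 → 3-byte char #3 = E1 82 B8.
Leading byte 0xE1 = 11100001 matches 1110xxxx → 3-byte sequence.
Byte 1: 0xE1 = 11100001, payload 0001 (4 bits).
Byte 2: 0x82 = 10000010 (10xxxxxx ✓), payload 000010.
Byte 3: 0xB8 = 10111000 (10xxxxxx ✓), payload 111000.
Concatenate: 0001000010111000 = 0x10B8 (16 bits → U+10B8).

U+10B8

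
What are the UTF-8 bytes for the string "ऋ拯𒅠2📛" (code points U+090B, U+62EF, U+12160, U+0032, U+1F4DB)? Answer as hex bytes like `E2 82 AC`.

U+090B: 3-byte form → E0 A4 8B.
U+62EF: 3-byte form → E6 8B AF.
U+12160: 4-byte form → F0 92 85 A0.
U+0032: 1-byte form → 32.
U+1F4DB: 4-byte form → F0 9F 93 9B.
Concatenated (15 bytes): E0 A4 8B E6 8B AF F0 92 85 A0 32 F0 9F 93 9B.

E0 A4 8B E6 8B AF F0 92 85 A0 32 F0 9F 93 9B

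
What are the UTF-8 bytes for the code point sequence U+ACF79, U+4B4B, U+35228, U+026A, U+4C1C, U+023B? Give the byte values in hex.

U+ACF79: 4-byte form → F2 AC BD B9.
U+4B4B: 3-byte form → E4 AD 8B.
U+35228: 4-byte form → F0 B5 88 A8.
U+026A: 2-byte form → C9 AA.
U+4C1C: 3-byte form → E4 B0 9C.
U+023B: 2-byte form → C8 BB.
Concatenated (18 bytes): F2 AC BD B9 E4 AD 8B F0 B5 88 A8 C9 AA E4 B0 9C C8 BB.

F2 AC BD B9 E4 AD 8B F0 B5 88 A8 C9 AA E4 B0 9C C8 BB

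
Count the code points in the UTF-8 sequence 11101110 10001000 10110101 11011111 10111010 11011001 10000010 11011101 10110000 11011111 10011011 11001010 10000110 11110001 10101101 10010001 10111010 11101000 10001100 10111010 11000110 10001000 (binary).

Byte at offset 0: 0xEE = 11101110 → 3-byte char (#1). Advance 3.
Byte at offset 3: 0xDF = 11011111 → 2-byte char (#2). Advance 2.
Byte at offset 5: 0xD9 = 11011001 → 2-byte char (#3). Advance 2.
Byte at offset 7: 0xDD = 11011101 → 2-byte char (#4). Advance 2.
Byte at offset 9: 0xDF = 11011111 → 2-byte char (#5). Advance 2.
Byte at offset 11: 0xCA = 11001010 → 2-byte char (#6). Advance 2.
Byte at offset 13: 0xF1 = 11110001 → 4-byte char (#7). Advance 4.
Byte at offset 17: 0xE8 = 11101000 → 3-byte char (#8). Advance 3.
Byte at offset 20: 0xC6 = 11000110 → 2-byte char (#9). Advance 2.
Reached end at offset 22 after 9 code points.

9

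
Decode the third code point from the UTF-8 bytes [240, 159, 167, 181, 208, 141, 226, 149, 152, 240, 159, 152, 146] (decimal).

U+2558

Offset 0: leading byte 0xF0 = 11110000 → 4-byte char #1 = F0 9F A7 B5.
Offset 4: leading byte 0xD0 = 11010000 → 2-byte char #2 = D0 8D.
Offset 6: leading byte 0xE2 = 11100010 → 3-byte char #3 = E2 95 98.
Leading byte 0xE2 = 11100010 matches 1110xxxx → 3-byte sequence.
Byte 1: 0xE2 = 11100010, payload 0010 (4 bits).
Byte 2: 0x95 = 10010101 (10xxxxxx ✓), payload 010101.
Byte 3: 0x98 = 10011000 (10xxxxxx ✓), payload 011000.
Concatenate: 0010010101011000 = 0x2558 (16 bits → U+2558).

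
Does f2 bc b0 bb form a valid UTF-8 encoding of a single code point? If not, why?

Leading byte 0xF2 = 11110010 → 4-byte form.
Continuation bytes 0xBC=10111100, 0xB0=10110000, 0xBB=10111011 all match 10xxxxxx.
Decoded value 0xBCC3B is ≥ 0x10000 (shortest form) and not a surrogate.

valid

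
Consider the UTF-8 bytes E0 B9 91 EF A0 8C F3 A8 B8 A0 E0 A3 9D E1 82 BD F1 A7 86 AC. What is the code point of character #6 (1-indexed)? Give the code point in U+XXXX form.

Offset 0: leading byte 0xE0 = 11100000 → 3-byte char #1 = E0 B9 91.
Offset 3: leading byte 0xEF = 11101111 → 3-byte char #2 = EF A0 8C.
Offset 6: leading byte 0xF3 = 11110011 → 4-byte char #3 = F3 A8 B8 A0.
Offset 10: leading byte 0xE0 = 11100000 → 3-byte char #4 = E0 A3 9D.
Offset 13: leading byte 0xE1 = 11100001 → 3-byte char #5 = E1 82 BD.
Offset 16: leading byte 0xF1 = 11110001 → 4-byte char #6 = F1 A7 86 AC.
Leading byte 0xF1 = 11110001 matches 11110xxx → 4-byte sequence.
Byte 1: 0xF1 = 11110001, payload 001 (3 bits).
Byte 2: 0xA7 = 10100111 (10xxxxxx ✓), payload 100111.
Byte 3: 0x86 = 10000110 (10xxxxxx ✓), payload 000110.
Byte 4: 0xAC = 10101100 (10xxxxxx ✓), payload 101100.
Concatenate: 001100111000110101100 = 0x671AC (21 bits → U+671AC).

U+671AC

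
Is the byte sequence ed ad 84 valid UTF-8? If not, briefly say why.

Structurally a 3-byte sequence; payload = 0xDB44.
But 0xDB44 is in U+D800–U+DFFF, the surrogate range. Surrogates are not Unicode scalar values and are forbidden in UTF-8.

invalid (encodes a surrogate (U+D800–U+DFFF))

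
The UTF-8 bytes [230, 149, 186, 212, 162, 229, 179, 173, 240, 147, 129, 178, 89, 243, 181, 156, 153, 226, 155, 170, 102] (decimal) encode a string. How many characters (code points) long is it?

8

Byte at offset 0: 0xE6 = 11100110 → 3-byte char (#1). Advance 3.
Byte at offset 3: 0xD4 = 11010100 → 2-byte char (#2). Advance 2.
Byte at offset 5: 0xE5 = 11100101 → 3-byte char (#3). Advance 3.
Byte at offset 8: 0xF0 = 11110000 → 4-byte char (#4). Advance 4.
Byte at offset 12: 0x59 = 01011001 → 1-byte char (#5). Advance 1.
Byte at offset 13: 0xF3 = 11110011 → 4-byte char (#6). Advance 4.
Byte at offset 17: 0xE2 = 11100010 → 3-byte char (#7). Advance 3.
Byte at offset 20: 0x66 = 01100110 → 1-byte char (#8). Advance 1.
Reached end at offset 21 after 8 code points.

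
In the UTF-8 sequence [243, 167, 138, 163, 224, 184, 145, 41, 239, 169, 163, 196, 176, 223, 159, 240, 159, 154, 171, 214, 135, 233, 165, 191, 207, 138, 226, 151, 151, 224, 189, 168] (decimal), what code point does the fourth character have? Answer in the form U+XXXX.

U+FA63

Offset 0: leading byte 0xF3 = 11110011 → 4-byte char #1 = F3 A7 8A A3.
Offset 4: leading byte 0xE0 = 11100000 → 3-byte char #2 = E0 B8 91.
Offset 7: leading byte 0x29 = 00101001 → 1-byte char #3 = 29.
Offset 8: leading byte 0xEF = 11101111 → 3-byte char #4 = EF A9 A3.
Leading byte 0xEF = 11101111 matches 1110xxxx → 3-byte sequence.
Byte 1: 0xEF = 11101111, payload 1111 (4 bits).
Byte 2: 0xA9 = 10101001 (10xxxxxx ✓), payload 101001.
Byte 3: 0xA3 = 10100011 (10xxxxxx ✓), payload 100011.
Concatenate: 1111101001100011 = 0xFA63 (16 bits → U+FA63).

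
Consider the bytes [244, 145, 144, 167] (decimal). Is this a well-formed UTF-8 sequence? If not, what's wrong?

Leading byte 0xF4 = 11110100 → 4-byte form.
Payload = 0x111427, which exceeds U+10FFFF, the maximum Unicode code point. (Leading bytes F5–FF, or F4 followed by ≥ 0x90, are invalid.)

invalid (encodes a value above U+10FFFF)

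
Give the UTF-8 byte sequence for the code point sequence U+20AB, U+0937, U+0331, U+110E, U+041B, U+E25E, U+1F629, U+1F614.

U+20AB: 3-byte form → E2 82 AB.
U+0937: 3-byte form → E0 A4 B7.
U+0331: 2-byte form → CC B1.
U+110E: 3-byte form → E1 84 8E.
U+041B: 2-byte form → D0 9B.
U+E25E: 3-byte form → EE 89 9E.
U+1F629: 4-byte form → F0 9F 98 A9.
U+1F614: 4-byte form → F0 9F 98 94.
Concatenated (24 bytes): E2 82 AB E0 A4 B7 CC B1 E1 84 8E D0 9B EE 89 9E F0 9F 98 A9 F0 9F 98 94.

E2 82 AB E0 A4 B7 CC B1 E1 84 8E D0 9B EE 89 9E F0 9F 98 A9 F0 9F 98 94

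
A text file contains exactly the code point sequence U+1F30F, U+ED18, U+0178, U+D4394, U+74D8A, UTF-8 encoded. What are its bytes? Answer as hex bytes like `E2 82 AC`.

U+1F30F: 4-byte form → F0 9F 8C 8F.
U+ED18: 3-byte form → EE B4 98.
U+0178: 2-byte form → C5 B8.
U+D4394: 4-byte form → F3 94 8E 94.
U+74D8A: 4-byte form → F1 B4 B6 8A.
Concatenated (17 bytes): F0 9F 8C 8F EE B4 98 C5 B8 F3 94 8E 94 F1 B4 B6 8A.

F0 9F 8C 8F EE B4 98 C5 B8 F3 94 8E 94 F1 B4 B6 8A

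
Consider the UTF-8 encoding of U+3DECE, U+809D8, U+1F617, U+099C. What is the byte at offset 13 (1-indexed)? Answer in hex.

0xE0

1-indexed offset 13 is 0-indexed offset 12.
U+3DECE → 4-byte form F0 BD BB 8E at offsets 0–3.
U+809D8 → 4-byte form F2 80 A7 98 at offsets 4–7.
U+1F617 → 4-byte form F0 9F 98 97 at offsets 8–11.
U+099C → 3-byte form E0 A6 9C at offsets 12–14.
Offset 12 falls in char 4's range; it's byte 1 of E0 A6 9C = 0xE0.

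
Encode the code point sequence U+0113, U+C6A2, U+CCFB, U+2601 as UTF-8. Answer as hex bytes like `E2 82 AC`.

U+0113: 2-byte form → C4 93.
U+C6A2: 3-byte form → EC 9A A2.
U+CCFB: 3-byte form → EC B3 BB.
U+2601: 3-byte form → E2 98 81.
Concatenated (11 bytes): C4 93 EC 9A A2 EC B3 BB E2 98 81.

C4 93 EC 9A A2 EC B3 BB E2 98 81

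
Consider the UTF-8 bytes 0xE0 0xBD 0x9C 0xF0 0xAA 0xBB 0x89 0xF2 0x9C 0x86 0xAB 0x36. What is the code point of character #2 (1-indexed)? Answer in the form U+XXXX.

U+2AEC9

Offset 0: leading byte 0xE0 = 11100000 → 3-byte char #1 = E0 BD 9C.
Offset 3: leading byte 0xF0 = 11110000 → 4-byte char #2 = F0 AA BB 89.
Leading byte 0xF0 = 11110000 matches 11110xxx → 4-byte sequence.
Byte 1: 0xF0 = 11110000, payload 000 (3 bits).
Byte 2: 0xAA = 10101010 (10xxxxxx ✓), payload 101010.
Byte 3: 0xBB = 10111011 (10xxxxxx ✓), payload 111011.
Byte 4: 0x89 = 10001001 (10xxxxxx ✓), payload 001001.
Concatenate: 000101010111011001001 = 0x2AEC9 (21 bits → U+2AEC9).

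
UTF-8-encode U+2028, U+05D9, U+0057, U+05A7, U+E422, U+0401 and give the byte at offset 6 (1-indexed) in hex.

0x57

1-indexed offset 6 is 0-indexed offset 5.
U+2028 → 3-byte form E2 80 A8 at offsets 0–2.
U+05D9 → 2-byte form D7 99 at offsets 3–4.
U+0057 → 1-byte form 57 at offsets 5–5.
Offset 5 falls in char 3's range; it's byte 1 of 57 = 0x57.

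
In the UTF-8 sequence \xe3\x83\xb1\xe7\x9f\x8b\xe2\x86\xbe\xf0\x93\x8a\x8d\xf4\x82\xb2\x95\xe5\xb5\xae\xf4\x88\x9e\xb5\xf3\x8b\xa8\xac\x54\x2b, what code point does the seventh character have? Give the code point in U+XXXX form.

Offset 0: leading byte 0xE3 = 11100011 → 3-byte char #1 = E3 83 B1.
Offset 3: leading byte 0xE7 = 11100111 → 3-byte char #2 = E7 9F 8B.
Offset 6: leading byte 0xE2 = 11100010 → 3-byte char #3 = E2 86 BE.
Offset 9: leading byte 0xF0 = 11110000 → 4-byte char #4 = F0 93 8A 8D.
Offset 13: leading byte 0xF4 = 11110100 → 4-byte char #5 = F4 82 B2 95.
Offset 17: leading byte 0xE5 = 11100101 → 3-byte char #6 = E5 B5 AE.
Offset 20: leading byte 0xF4 = 11110100 → 4-byte char #7 = F4 88 9E B5.
Leading byte 0xF4 = 11110100 matches 11110xxx → 4-byte sequence.
Byte 1: 0xF4 = 11110100, payload 100 (3 bits).
Byte 2: 0x88 = 10001000 (10xxxxxx ✓), payload 001000.
Byte 3: 0x9E = 10011110 (10xxxxxx ✓), payload 011110.
Byte 4: 0xB5 = 10110101 (10xxxxxx ✓), payload 110101.
Concatenate: 100001000011110110101 = 0x1087B5 (21 bits → U+1087B5).

U+1087B5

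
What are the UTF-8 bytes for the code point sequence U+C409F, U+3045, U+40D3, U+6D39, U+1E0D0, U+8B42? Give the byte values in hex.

F3 84 82 9F E3 81 85 E4 83 93 E6 B4 B9 F0 9E 83 90 E8 AD 82

U+C409F: 4-byte form → F3 84 82 9F.
U+3045: 3-byte form → E3 81 85.
U+40D3: 3-byte form → E4 83 93.
U+6D39: 3-byte form → E6 B4 B9.
U+1E0D0: 4-byte form → F0 9E 83 90.
U+8B42: 3-byte form → E8 AD 82.
Concatenated (20 bytes): F3 84 82 9F E3 81 85 E4 83 93 E6 B4 B9 F0 9E 83 90 E8 AD 82.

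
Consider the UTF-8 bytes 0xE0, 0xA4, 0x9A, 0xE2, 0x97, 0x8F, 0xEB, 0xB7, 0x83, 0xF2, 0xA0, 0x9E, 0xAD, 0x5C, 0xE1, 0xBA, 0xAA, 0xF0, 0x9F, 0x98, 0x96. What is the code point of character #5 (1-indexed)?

Offset 0: leading byte 0xE0 = 11100000 → 3-byte char #1 = E0 A4 9A.
Offset 3: leading byte 0xE2 = 11100010 → 3-byte char #2 = E2 97 8F.
Offset 6: leading byte 0xEB = 11101011 → 3-byte char #3 = EB B7 83.
Offset 9: leading byte 0xF2 = 11110010 → 4-byte char #4 = F2 A0 9E AD.
Offset 13: leading byte 0x5C = 01011100 → 1-byte char #5 = 5C.
Leading byte 0x5C = 01011100 matches 0xxxxxxx → 1-byte sequence.
Byte 1: 0x5C = 01011100, payload 1011100 (7 bits).
Concatenate: 1011100 = 0x5C (7 bits → U+005C).

U+005C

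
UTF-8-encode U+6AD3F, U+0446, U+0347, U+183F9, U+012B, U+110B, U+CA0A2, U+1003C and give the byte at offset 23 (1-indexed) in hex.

0x90

1-indexed offset 23 is 0-indexed offset 22.
U+6AD3F → 4-byte form F1 AA B4 BF at offsets 0–3.
U+0446 → 2-byte form D1 86 at offsets 4–5.
U+0347 → 2-byte form CD 87 at offsets 6–7.
U+183F9 → 4-byte form F0 98 8F B9 at offsets 8–11.
U+012B → 2-byte form C4 AB at offsets 12–13.
U+110B → 3-byte form E1 84 8B at offsets 14–16.
U+CA0A2 → 4-byte form F3 8A 82 A2 at offsets 17–20.
U+1003C → 4-byte form F0 90 80 BC at offsets 21–24.
Offset 22 falls in char 8's range; it's byte 2 of F0 90 80 BC = 0x90.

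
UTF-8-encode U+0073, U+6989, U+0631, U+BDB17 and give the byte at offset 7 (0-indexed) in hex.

U+0073 → 1-byte form 73 at offsets 0–0.
U+6989 → 3-byte form E6 A6 89 at offsets 1–3.
U+0631 → 2-byte form D8 B1 at offsets 4–5.
U+BDB17 → 4-byte form F2 BD AC 97 at offsets 6–9.
Offset 7 falls in char 4's range; it's byte 2 of F2 BD AC 97 = 0xBD.

0xBD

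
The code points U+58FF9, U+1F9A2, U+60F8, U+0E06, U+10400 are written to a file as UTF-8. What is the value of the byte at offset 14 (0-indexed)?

U+58FF9 → 4-byte form F1 98 BF B9 at offsets 0–3.
U+1F9A2 → 4-byte form F0 9F A6 A2 at offsets 4–7.
U+60F8 → 3-byte form E6 83 B8 at offsets 8–10.
U+0E06 → 3-byte form E0 B8 86 at offsets 11–13.
U+10400 → 4-byte form F0 90 90 80 at offsets 14–17.
Offset 14 falls in char 5's range; it's byte 1 of F0 90 90 80 = 0xF0.

0xF0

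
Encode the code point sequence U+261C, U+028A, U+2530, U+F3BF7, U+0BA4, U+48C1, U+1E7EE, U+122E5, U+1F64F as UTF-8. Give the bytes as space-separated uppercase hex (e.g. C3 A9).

U+261C: 3-byte form → E2 98 9C.
U+028A: 2-byte form → CA 8A.
U+2530: 3-byte form → E2 94 B0.
U+F3BF7: 4-byte form → F3 B3 AF B7.
U+0BA4: 3-byte form → E0 AE A4.
U+48C1: 3-byte form → E4 A3 81.
U+1E7EE: 4-byte form → F0 9E 9F AE.
U+122E5: 4-byte form → F0 92 8B A5.
U+1F64F: 4-byte form → F0 9F 99 8F.
Concatenated (30 bytes): E2 98 9C CA 8A E2 94 B0 F3 B3 AF B7 E0 AE A4 E4 A3 81 F0 9E 9F AE F0 92 8B A5 F0 9F 99 8F.

E2 98 9C CA 8A E2 94 B0 F3 B3 AF B7 E0 AE A4 E4 A3 81 F0 9E 9F AE F0 92 8B A5 F0 9F 99 8F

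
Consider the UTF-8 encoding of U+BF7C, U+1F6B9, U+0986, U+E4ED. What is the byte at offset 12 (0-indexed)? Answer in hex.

U+BF7C → 3-byte form EB BD BC at offsets 0–2.
U+1F6B9 → 4-byte form F0 9F 9A B9 at offsets 3–6.
U+0986 → 3-byte form E0 A6 86 at offsets 7–9.
U+E4ED → 3-byte form EE 93 AD at offsets 10–12.
Offset 12 falls in char 4's range; it's byte 3 of EE 93 AD = 0xAD.

0xAD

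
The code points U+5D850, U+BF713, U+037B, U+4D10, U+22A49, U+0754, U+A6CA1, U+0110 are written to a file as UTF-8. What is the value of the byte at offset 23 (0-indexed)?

0xC4

U+5D850 → 4-byte form F1 9D A1 90 at offsets 0–3.
U+BF713 → 4-byte form F2 BF 9C 93 at offsets 4–7.
U+037B → 2-byte form CD BB at offsets 8–9.
U+4D10 → 3-byte form E4 B4 90 at offsets 10–12.
U+22A49 → 4-byte form F0 A2 A9 89 at offsets 13–16.
U+0754 → 2-byte form DD 94 at offsets 17–18.
U+A6CA1 → 4-byte form F2 A6 B2 A1 at offsets 19–22.
U+0110 → 2-byte form C4 90 at offsets 23–24.
Offset 23 falls in char 8's range; it's byte 1 of C4 90 = 0xC4.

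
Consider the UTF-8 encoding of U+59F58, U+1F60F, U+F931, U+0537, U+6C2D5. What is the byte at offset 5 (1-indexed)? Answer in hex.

1-indexed offset 5 is 0-indexed offset 4.
U+59F58 → 4-byte form F1 99 BD 98 at offsets 0–3.
U+1F60F → 4-byte form F0 9F 98 8F at offsets 4–7.
Offset 4 falls in char 2's range; it's byte 1 of F0 9F 98 8F = 0xF0.

0xF0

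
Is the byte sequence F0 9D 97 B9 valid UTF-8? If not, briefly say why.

Leading byte 0xF0 = 11110000 → 4-byte form.
Continuation bytes 0x9D=10011101, 0x97=10010111, 0xB9=10111001 all match 10xxxxxx.
Decoded value 0x1D5F9 is ≥ 0x10000 (shortest form) and not a surrogate.

valid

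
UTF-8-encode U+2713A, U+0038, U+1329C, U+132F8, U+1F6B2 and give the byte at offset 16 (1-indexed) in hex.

1-indexed offset 16 is 0-indexed offset 15.
U+2713A → 4-byte form F0 A7 84 BA at offsets 0–3.
U+0038 → 1-byte form 38 at offsets 4–4.
U+1329C → 4-byte form F0 93 8A 9C at offsets 5–8.
U+132F8 → 4-byte form F0 93 8B B8 at offsets 9–12.
U+1F6B2 → 4-byte form F0 9F 9A B2 at offsets 13–16.
Offset 15 falls in char 5's range; it's byte 3 of F0 9F 9A B2 = 0x9A.

0x9A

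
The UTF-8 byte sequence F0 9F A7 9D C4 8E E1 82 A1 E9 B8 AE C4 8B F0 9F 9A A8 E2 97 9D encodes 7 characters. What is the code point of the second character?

U+010E

Offset 0: leading byte 0xF0 = 11110000 → 4-byte char #1 = F0 9F A7 9D.
Offset 4: leading byte 0xC4 = 11000100 → 2-byte char #2 = C4 8E.
Leading byte 0xC4 = 11000100 matches 110xxxxx → 2-byte sequence.
Byte 1: 0xC4 = 11000100, payload 00100 (5 bits).
Byte 2: 0x8E = 10001110 (10xxxxxx ✓), payload 001110.
Concatenate: 00100001110 = 0x10E (11 bits → U+010E).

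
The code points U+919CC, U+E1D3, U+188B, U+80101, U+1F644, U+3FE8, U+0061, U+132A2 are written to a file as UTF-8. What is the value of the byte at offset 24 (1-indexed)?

0x93

1-indexed offset 24 is 0-indexed offset 23.
U+919CC → 4-byte form F2 91 A7 8C at offsets 0–3.
U+E1D3 → 3-byte form EE 87 93 at offsets 4–6.
U+188B → 3-byte form E1 A2 8B at offsets 7–9.
U+80101 → 4-byte form F2 80 84 81 at offsets 10–13.
U+1F644 → 4-byte form F0 9F 99 84 at offsets 14–17.
U+3FE8 → 3-byte form E3 BF A8 at offsets 18–20.
U+0061 → 1-byte form 61 at offsets 21–21.
U+132A2 → 4-byte form F0 93 8A A2 at offsets 22–25.
Offset 23 falls in char 8's range; it's byte 2 of F0 93 8A A2 = 0x93.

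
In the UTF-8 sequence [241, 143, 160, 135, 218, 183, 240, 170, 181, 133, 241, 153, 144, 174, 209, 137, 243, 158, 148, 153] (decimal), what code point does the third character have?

Offset 0: leading byte 0xF1 = 11110001 → 4-byte char #1 = F1 8F A0 87.
Offset 4: leading byte 0xDA = 11011010 → 2-byte char #2 = DA B7.
Offset 6: leading byte 0xF0 = 11110000 → 4-byte char #3 = F0 AA B5 85.
Leading byte 0xF0 = 11110000 matches 11110xxx → 4-byte sequence.
Byte 1: 0xF0 = 11110000, payload 000 (3 bits).
Byte 2: 0xAA = 10101010 (10xxxxxx ✓), payload 101010.
Byte 3: 0xB5 = 10110101 (10xxxxxx ✓), payload 110101.
Byte 4: 0x85 = 10000101 (10xxxxxx ✓), payload 000101.
Concatenate: 000101010110101000101 = 0x2AD45 (21 bits → U+2AD45).

U+2AD45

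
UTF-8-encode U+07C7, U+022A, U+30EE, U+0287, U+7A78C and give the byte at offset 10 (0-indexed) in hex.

U+07C7 → 2-byte form DF 87 at offsets 0–1.
U+022A → 2-byte form C8 AA at offsets 2–3.
U+30EE → 3-byte form E3 83 AE at offsets 4–6.
U+0287 → 2-byte form CA 87 at offsets 7–8.
U+7A78C → 4-byte form F1 BA 9E 8C at offsets 9–12.
Offset 10 falls in char 5's range; it's byte 2 of F1 BA 9E 8C = 0xBA.

0xBA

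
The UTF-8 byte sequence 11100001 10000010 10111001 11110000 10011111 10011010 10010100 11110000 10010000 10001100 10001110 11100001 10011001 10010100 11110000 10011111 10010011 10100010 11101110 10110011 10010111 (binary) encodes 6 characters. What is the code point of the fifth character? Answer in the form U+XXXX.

U+1F4E2

Offset 0: leading byte 0xE1 = 11100001 → 3-byte char #1 = E1 82 B9.
Offset 3: leading byte 0xF0 = 11110000 → 4-byte char #2 = F0 9F 9A 94.
Offset 7: leading byte 0xF0 = 11110000 → 4-byte char #3 = F0 90 8C 8E.
Offset 11: leading byte 0xE1 = 11100001 → 3-byte char #4 = E1 99 94.
Offset 14: leading byte 0xF0 = 11110000 → 4-byte char #5 = F0 9F 93 A2.
Leading byte 0xF0 = 11110000 matches 11110xxx → 4-byte sequence.
Byte 1: 0xF0 = 11110000, payload 000 (3 bits).
Byte 2: 0x9F = 10011111 (10xxxxxx ✓), payload 011111.
Byte 3: 0x93 = 10010011 (10xxxxxx ✓), payload 010011.
Byte 4: 0xA2 = 10100010 (10xxxxxx ✓), payload 100010.
Concatenate: 000011111010011100010 = 0x1F4E2 (21 bits → U+1F4E2).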